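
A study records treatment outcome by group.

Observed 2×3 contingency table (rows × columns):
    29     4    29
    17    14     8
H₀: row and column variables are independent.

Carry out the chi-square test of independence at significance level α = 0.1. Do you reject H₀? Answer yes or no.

reject H₀: yes

Row totals [62, 39], col totals [46, 18, 37], n=101
χ² = (29−28.24)²/28.24 + (4−11.05)²/11.05 + (29−22.71)²/22.71 + (17−17.76)²/17.76 + (14−6.95)²/6.95 + (8−14.29)²/14.29 = 16.2078
df = 2
p-value (upper-tail) = 0.00030
At α=0.1: p < α → reject H₀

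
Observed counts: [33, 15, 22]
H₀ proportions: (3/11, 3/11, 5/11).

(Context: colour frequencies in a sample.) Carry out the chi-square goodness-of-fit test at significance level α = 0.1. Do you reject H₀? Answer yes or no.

reject H₀: yes

n = 70; E_i = n·p_i = [19.09, 19.09, 31.82]
χ² = (33−19.09)²/19.09 + (15−19.09)²/19.09 + (22−31.82)²/31.82 = 14.0400
df = 2
p-value (upper-tail) = 0.00089
At α=0.1: p < α → reject H₀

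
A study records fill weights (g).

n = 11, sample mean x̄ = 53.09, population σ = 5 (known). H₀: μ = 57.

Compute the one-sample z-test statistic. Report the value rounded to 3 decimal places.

SE = σ/√n = 5/√11 = 1.5076
z = (x̄−μ₀)/SE = (53.09−57)/1.5076 = -2.5936

test statistic = -2.594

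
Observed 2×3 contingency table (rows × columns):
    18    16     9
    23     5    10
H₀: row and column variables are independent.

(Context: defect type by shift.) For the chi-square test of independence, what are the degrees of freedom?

degrees of freedom = 2

df = (r−1)(c−1) = (2−1)·(3−1) = 2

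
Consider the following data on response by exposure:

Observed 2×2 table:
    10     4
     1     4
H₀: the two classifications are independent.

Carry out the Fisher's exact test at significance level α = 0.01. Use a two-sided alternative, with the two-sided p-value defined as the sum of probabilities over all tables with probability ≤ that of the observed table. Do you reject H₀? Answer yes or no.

Margins: r₁=14, r₂=5, c₁=11, c₂=8, n=19
p_obs = C(14,10)·C(5,1)/C(19,11); sum pmf over tables with pmf ≤ p_obs
p-value (two-sided) = 0.11077
At α=0.01: p ≥ α → fail to reject H₀

reject H₀: no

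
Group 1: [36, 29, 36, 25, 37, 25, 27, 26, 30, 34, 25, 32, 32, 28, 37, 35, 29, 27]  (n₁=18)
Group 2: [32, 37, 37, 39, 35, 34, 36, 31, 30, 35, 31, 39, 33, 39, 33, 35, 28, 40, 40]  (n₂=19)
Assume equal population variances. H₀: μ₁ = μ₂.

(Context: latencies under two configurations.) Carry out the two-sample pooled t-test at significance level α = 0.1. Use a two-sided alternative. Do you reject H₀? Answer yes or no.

x̄₁=30.556, s₁=4.395, n₁=18
x̄₂=34.947, s₂=3.582, n₂=19
s_p² = [17·4.395² + 18·3.582²]/35 = 15.9826
SE = √(s_p²·(1/18+1/19)) = 1.3150
t = (30.556−34.947)/1.3150 = -3.3399
df = 35
p-value (two-sided) = 0.00200
At α=0.1: p < α → reject H₀

reject H₀: yes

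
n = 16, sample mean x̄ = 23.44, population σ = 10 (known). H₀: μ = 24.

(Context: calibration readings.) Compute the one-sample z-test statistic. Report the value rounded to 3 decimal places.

SE = σ/√n = 10/√16 = 2.5000
z = (x̄−μ₀)/SE = (23.44−24)/2.5000 = -0.2240

test statistic = -0.224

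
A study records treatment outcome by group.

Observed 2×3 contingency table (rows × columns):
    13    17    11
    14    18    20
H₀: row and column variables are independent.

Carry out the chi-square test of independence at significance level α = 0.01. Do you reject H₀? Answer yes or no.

reject H₀: no

Row totals [41, 52], col totals [27, 35, 31], n=93
χ² = (13−11.90)²/11.90 + (17−15.43)²/15.43 + (11−13.67)²/13.67 + (14−15.10)²/15.10 + (18−19.57)²/19.57 + (20−17.33)²/17.33 = 1.3970
df = 2
p-value (upper-tail) = 0.49734
At α=0.01: p ≥ α → fail to reject H₀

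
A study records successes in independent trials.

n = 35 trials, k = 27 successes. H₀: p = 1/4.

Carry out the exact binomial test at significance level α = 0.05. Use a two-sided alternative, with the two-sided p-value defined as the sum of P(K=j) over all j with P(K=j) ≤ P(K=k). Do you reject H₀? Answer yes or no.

Exact binomial: n=35, k=27, p₀=1/4=0.2500
P(X=j) = C(n,j)·p₀^j·(1−p₀)^(n−j); p = Σ P(X=j) over j with P(X=j) ≤ P(X=27)
p-value (two-sided) = 0.00000
At α=0.05: p < α → reject H₀

reject H₀: yes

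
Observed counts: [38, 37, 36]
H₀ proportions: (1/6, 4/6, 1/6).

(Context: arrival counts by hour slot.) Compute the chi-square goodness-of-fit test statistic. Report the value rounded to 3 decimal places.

test statistic = 55.608

n = 111; E_i = n·p_i = [18.50, 74.00, 18.50]
χ² = (38−18.50)²/18.50 + (37−74.00)²/74.00 + (36−18.50)²/18.50 = 55.6081
df = 2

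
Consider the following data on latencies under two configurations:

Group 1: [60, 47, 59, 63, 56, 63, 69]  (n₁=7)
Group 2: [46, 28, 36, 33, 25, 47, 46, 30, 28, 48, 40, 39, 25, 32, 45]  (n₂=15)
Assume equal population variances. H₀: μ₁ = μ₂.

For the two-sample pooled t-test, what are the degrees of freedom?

df = n₁ + n₂ − 2 = 7 + 15 − 2 = 20

degrees of freedom = 20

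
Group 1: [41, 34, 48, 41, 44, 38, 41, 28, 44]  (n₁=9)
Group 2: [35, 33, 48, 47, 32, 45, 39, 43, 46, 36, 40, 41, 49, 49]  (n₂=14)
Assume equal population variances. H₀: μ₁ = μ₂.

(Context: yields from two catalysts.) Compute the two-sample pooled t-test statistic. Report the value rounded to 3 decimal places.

test statistic = -0.689

x̄₁=39.889, s₁=5.947, n₁=9
x̄₂=41.643, s₂=5.969, n₂=14
s_p² = [8·5.947² + 13·5.969²]/21 = 35.5287
SE = √(s_p²·(1/9+1/14)) = 2.5466
t = (39.889−41.643)/2.5466 = -0.6887
df = 21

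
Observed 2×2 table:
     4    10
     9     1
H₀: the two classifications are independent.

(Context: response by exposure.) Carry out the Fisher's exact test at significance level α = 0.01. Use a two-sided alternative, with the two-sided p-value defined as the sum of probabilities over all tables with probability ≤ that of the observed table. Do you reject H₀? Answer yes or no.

Margins: r₁=14, r₂=10, c₁=13, c₂=11, n=24
p_obs = C(14,4)·C(10,9)/C(24,13); sum pmf over tables with pmf ≤ p_obs
p-value (two-sided) = 0.00453
At α=0.01: p < α → reject H₀

reject H₀: yes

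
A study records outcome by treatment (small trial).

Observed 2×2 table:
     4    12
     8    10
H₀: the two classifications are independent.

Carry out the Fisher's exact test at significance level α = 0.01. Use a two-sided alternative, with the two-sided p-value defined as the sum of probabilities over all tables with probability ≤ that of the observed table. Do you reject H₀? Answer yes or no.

reject H₀: no

Margins: r₁=16, r₂=18, c₁=12, c₂=22, n=34
p_obs = C(16,4)·C(18,8)/C(34,12); sum pmf over tables with pmf ≤ p_obs
p-value (two-sided) = 0.29665
At α=0.01: p ≥ α → fail to reject H₀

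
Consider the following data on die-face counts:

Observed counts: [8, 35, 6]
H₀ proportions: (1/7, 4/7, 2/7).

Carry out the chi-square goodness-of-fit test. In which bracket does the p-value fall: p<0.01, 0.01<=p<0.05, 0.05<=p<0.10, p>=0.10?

n = 49; E_i = n·p_i = [7.00, 28.00, 14.00]
χ² = (8−7.00)²/7.00 + (35−28.00)²/28.00 + (6−14.00)²/14.00 = 6.4643
df = 2
p-value (upper-tail) = 0.03947
→ bracket: 0.01<=p<0.05

p-value bracket: 0.01<=p<0.05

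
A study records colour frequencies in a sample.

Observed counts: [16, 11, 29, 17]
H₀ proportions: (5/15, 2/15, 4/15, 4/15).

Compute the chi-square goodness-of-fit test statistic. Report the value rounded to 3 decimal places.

n = 73; E_i = n·p_i = [24.33, 9.73, 19.47, 19.47]
χ² = (16−24.33)²/24.33 + (11−9.73)²/9.73 + (29−19.47)²/19.47 + (17−19.47)²/19.47 = 8.0000
df = 3

test statistic = 8.000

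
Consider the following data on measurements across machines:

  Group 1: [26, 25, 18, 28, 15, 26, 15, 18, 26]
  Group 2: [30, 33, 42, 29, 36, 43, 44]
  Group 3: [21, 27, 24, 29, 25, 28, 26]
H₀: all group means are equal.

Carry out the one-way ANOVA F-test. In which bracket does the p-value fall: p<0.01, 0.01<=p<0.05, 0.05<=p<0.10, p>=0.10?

Group means [21.89, 36.71, 25.71], grand mean 27.565
SSB = Σnᵢ(x̄ᵢ−x̄)² = 899.906; SSW = ΣΣ(x−x̄ᵢ)² = 505.746
MSB = 899.906/2 = 449.9531; MSW = 505.746/20 = 25.2873
F = MSB/MSW = 17.7936
df = (2, 20)
p-value (upper-tail) = 0.00004
→ bracket: p<0.01

p-value bracket: p<0.01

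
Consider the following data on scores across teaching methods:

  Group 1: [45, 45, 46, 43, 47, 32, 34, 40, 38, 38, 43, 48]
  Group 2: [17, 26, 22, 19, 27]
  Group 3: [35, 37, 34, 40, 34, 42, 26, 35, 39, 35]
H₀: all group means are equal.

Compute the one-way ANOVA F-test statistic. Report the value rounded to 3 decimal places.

test statistic = 29.374

Group means [41.58, 22.20, 35.70], grand mean 35.815
SSB = Σnᵢ(x̄ᵢ−x̄)² = 1326.257; SSW = ΣΣ(x−x̄ᵢ)² = 541.817
MSB = 1326.257/2 = 663.1287; MSW = 541.817/24 = 22.5757
F = MSB/MSW = 29.3736
df = (2, 24)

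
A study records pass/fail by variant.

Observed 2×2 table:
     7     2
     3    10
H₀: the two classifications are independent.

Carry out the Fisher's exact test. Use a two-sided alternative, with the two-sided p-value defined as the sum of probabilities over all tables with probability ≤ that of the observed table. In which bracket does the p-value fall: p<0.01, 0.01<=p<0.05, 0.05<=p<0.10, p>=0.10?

Margins: r₁=9, r₂=13, c₁=10, c₂=12, n=22
p_obs = C(9,7)·C(13,3)/C(22,10); sum pmf over tables with pmf ≤ p_obs
p-value (two-sided) = 0.02742
→ bracket: 0.01<=p<0.05

p-value bracket: 0.01<=p<0.05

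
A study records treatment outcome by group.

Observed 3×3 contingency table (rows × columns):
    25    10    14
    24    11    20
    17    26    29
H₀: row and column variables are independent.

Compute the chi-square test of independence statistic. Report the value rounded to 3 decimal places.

Row totals [49, 55, 72], col totals [66, 47, 63], n=176
χ² = (25−18.38)²/18.38 + (10−13.09)²/13.09 + (14−17.54)²/17.54 + (24−20.62)²/20.62 + (11−14.69)²/14.69 + (20−19.69)²/19.69 + (17−27.00)²/27.00 + (26−19.23)²/19.23 + (29−25.77)²/25.77 = 11.8069
df = 4

test statistic = 11.807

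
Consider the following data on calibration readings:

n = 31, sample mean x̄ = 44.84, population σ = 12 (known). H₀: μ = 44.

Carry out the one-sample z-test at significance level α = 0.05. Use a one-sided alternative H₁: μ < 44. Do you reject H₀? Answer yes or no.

SE = σ/√n = 12/√31 = 2.1553
z = (x̄−μ₀)/SE = (44.84−44)/2.1553 = 0.3897
p-value (one-sided, H₁ less) = 0.65164
At α=0.05: p ≥ α → fail to reject H₀

reject H₀: no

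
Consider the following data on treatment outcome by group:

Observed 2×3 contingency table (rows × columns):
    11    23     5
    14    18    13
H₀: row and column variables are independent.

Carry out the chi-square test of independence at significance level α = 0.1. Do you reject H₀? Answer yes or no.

Row totals [39, 45], col totals [25, 41, 18], n=84
χ² = (11−11.61)²/11.61 + (23−19.04)²/19.04 + (5−8.36)²/8.36 + (14−13.39)²/13.39 + (18−21.96)²/21.96 + (13−9.64)²/9.64 = 4.1177
df = 2
p-value (upper-tail) = 0.12760
At α=0.1: p ≥ α → fail to reject H₀

reject H₀: no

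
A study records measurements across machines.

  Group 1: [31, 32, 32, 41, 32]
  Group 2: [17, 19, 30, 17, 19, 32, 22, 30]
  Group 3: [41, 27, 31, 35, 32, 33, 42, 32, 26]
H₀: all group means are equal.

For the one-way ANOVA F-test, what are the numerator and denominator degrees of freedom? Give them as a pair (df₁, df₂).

degrees of freedom = [2, 19]

k = 3 groups, N = 22 total
df = (k−1, N−k) = (3−1, 22−3) = (2, 19)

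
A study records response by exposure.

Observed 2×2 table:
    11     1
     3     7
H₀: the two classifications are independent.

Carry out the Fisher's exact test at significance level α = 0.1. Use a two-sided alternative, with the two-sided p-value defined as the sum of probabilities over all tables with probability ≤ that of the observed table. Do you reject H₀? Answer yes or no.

reject H₀: yes

Margins: r₁=12, r₂=10, c₁=14, c₂=8, n=22
p_obs = C(12,11)·C(10,3)/C(22,14); sum pmf over tables with pmf ≤ p_obs
p-value (two-sided) = 0.00619
At α=0.1: p < α → reject H₀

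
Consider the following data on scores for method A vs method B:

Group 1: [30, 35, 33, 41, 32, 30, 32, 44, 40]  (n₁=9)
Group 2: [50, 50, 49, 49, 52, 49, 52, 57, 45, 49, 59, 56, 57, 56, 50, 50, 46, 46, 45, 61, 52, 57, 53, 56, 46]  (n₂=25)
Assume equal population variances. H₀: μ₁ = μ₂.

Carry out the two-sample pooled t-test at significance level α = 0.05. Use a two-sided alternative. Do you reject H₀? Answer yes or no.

x̄₁=35.222, s₁=5.167, n₁=9
x̄₂=51.680, s₂=4.607, n₂=25
s_p² = [8·5.167² + 24·4.607²]/32 = 22.5936
SE = √(s_p²·(1/9+1/25)) = 1.8477
t = (35.222−51.680)/1.8477 = -8.9070
df = 32
p-value (two-sided) = 0.00000
At α=0.05: p < α → reject H₀

reject H₀: yes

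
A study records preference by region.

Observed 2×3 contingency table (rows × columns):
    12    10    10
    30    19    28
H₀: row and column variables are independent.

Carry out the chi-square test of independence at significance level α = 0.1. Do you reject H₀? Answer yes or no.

reject H₀: no

Row totals [32, 77], col totals [42, 29, 38], n=109
χ² = (12−12.33)²/12.33 + (10−8.51)²/8.51 + (10−11.16)²/11.16 + (30−29.67)²/29.67 + (19−20.49)²/20.49 + (28−26.84)²/26.84 = 0.5494
df = 2
p-value (upper-tail) = 0.75982
At α=0.1: p ≥ α → fail to reject H₀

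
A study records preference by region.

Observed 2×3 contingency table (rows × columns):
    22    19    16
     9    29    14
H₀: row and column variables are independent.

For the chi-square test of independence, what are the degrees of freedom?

degrees of freedom = 2

df = (r−1)(c−1) = (2−1)·(3−1) = 2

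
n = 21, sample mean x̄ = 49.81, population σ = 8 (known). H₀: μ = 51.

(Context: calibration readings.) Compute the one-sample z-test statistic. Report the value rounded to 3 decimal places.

test statistic = -0.682

SE = σ/√n = 8/√21 = 1.7457
z = (x̄−μ₀)/SE = (49.81−51)/1.7457 = -0.6817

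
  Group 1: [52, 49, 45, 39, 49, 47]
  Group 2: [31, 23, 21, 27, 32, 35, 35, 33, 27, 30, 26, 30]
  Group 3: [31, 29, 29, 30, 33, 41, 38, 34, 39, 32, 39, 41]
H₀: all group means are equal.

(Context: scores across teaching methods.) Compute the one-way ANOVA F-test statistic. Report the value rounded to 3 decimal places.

Group means [46.83, 29.17, 34.67], grand mean 34.900
SSB = Σnᵢ(x̄ᵢ−x̄)² = 1249.533; SSW = ΣΣ(x−x̄ᵢ)² = 559.167
MSB = 1249.533/2 = 624.7667; MSW = 559.167/27 = 20.7099
F = MSB/MSW = 30.1676
df = (2, 27)

test statistic = 30.168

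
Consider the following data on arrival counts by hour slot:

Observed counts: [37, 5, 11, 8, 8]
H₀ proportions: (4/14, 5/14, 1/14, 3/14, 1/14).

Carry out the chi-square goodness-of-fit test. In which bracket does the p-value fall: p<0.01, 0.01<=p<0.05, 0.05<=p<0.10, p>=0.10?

p-value bracket: p<0.01

n = 69; E_i = n·p_i = [19.71, 24.64, 4.93, 14.79, 4.93]
χ² = (37−19.71)²/19.71 + (5−24.64)²/24.64 + (11−4.93)²/4.93 + (8−14.79)²/14.79 + (8−4.93)²/4.93 = 43.3213
df = 4
p-value (upper-tail) = 0.00000
→ bracket: p<0.01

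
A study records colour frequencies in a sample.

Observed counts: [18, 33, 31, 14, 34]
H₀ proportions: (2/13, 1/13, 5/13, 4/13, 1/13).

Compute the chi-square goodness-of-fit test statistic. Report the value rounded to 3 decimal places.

n = 130; E_i = n·p_i = [20.00, 10.00, 50.00, 40.00, 10.00]
χ² = (18−20.00)²/20.00 + (33−10.00)²/10.00 + (31−50.00)²/50.00 + (14−40.00)²/40.00 + (34−10.00)²/10.00 = 134.8200
df = 4

test statistic = 134.820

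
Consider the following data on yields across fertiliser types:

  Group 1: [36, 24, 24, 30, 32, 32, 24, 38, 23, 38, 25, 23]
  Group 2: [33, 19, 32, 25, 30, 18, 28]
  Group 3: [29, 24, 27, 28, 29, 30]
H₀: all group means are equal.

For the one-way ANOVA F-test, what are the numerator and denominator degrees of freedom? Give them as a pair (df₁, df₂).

k = 3 groups, N = 25 total
df = (k−1, N−k) = (3−1, 25−3) = (2, 22)

degrees of freedom = [2, 22]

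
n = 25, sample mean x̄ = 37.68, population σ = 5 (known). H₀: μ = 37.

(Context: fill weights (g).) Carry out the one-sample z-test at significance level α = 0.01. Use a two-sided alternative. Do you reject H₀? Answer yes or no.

SE = σ/√n = 5/√25 = 1.0000
z = (x̄−μ₀)/SE = (37.68−37)/1.0000 = 0.6800
p-value (two-sided) = 0.49650
At α=0.01: p ≥ α → fail to reject H₀

reject H₀: no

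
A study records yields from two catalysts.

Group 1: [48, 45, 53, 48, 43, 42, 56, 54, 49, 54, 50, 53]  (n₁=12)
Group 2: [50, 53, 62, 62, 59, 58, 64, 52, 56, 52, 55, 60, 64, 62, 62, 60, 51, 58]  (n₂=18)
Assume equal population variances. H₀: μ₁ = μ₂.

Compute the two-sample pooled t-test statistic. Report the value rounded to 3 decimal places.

test statistic = -4.758

x̄₁=49.583, s₁=4.582, n₁=12
x̄₂=57.778, s₂=4.647, n₂=18
s_p² = [11·4.582² + 17·4.647²]/28 = 21.3581
SE = √(s_p²·(1/12+1/18)) = 1.7223
t = (49.583−57.778)/1.7223 = -4.7578
df = 28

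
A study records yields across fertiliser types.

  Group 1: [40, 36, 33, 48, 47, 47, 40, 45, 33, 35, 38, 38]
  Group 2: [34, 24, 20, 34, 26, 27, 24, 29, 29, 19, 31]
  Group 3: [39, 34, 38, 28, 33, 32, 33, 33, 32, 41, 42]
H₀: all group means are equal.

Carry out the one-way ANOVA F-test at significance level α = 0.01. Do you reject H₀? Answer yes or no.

Group means [40.00, 27.00, 35.00], grand mean 34.176
SSB = Σnᵢ(x̄ᵢ−x̄)² = 980.941; SSW = ΣΣ(x−x̄ᵢ)² = 778.000
MSB = 980.941/2 = 490.4706; MSW = 778.000/31 = 25.0968
F = MSB/MSW = 19.5432
df = (2, 31)
p-value (upper-tail) = 0.00000
At α=0.01: p < α → reject H₀

reject H₀: yes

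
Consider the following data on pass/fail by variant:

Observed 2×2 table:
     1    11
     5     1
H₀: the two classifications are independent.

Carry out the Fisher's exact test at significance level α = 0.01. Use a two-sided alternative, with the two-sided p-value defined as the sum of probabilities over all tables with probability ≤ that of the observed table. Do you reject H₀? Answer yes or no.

Margins: r₁=12, r₂=6, c₁=6, c₂=12, n=18
p_obs = C(12,1)·C(6,5)/C(18,6); sum pmf over tables with pmf ≤ p_obs
p-value (two-sided) = 0.00393
At α=0.01: p < α → reject H₀

reject H₀: yes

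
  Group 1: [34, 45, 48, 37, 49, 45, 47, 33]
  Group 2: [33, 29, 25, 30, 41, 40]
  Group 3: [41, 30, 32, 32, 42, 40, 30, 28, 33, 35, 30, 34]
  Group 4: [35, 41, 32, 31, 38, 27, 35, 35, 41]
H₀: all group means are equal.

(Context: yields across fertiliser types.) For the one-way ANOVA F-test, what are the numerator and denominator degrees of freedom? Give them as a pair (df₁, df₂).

k = 4 groups, N = 35 total
df = (k−1, N−k) = (4−1, 35−4) = (3, 31)

degrees of freedom = [3, 31]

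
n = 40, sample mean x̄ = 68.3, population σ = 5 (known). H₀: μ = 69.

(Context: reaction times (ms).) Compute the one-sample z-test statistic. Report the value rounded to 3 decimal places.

SE = σ/√n = 5/√40 = 0.7906
z = (x̄−μ₀)/SE = (68.3−69)/0.7906 = -0.8854

test statistic = -0.885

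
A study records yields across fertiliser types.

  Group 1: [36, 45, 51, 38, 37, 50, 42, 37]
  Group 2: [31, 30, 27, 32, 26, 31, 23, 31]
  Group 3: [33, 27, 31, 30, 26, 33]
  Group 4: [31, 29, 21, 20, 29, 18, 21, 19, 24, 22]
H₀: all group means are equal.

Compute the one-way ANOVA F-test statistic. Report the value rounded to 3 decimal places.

Group means [42.00, 28.88, 30.00, 23.40], grand mean 30.656
SSB = Σnᵢ(x̄ᵢ−x̄)² = 1583.944; SSW = ΣΣ(x−x̄ᵢ)² = 565.275
MSB = 1583.944/3 = 527.9813; MSW = 565.275/28 = 20.1884
F = MSB/MSW = 26.1527
df = (3, 28)

test statistic = 26.153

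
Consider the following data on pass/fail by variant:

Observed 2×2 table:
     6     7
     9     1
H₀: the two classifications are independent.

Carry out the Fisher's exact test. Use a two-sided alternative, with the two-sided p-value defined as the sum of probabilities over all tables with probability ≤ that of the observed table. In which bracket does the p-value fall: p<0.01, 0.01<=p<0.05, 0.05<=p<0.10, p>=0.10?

p-value bracket: 0.05<=p<0.10

Margins: r₁=13, r₂=10, c₁=15, c₂=8, n=23
p_obs = C(13,6)·C(10,9)/C(23,15); sum pmf over tables with pmf ≤ p_obs
p-value (two-sided) = 0.07430
→ bracket: 0.05<=p<0.10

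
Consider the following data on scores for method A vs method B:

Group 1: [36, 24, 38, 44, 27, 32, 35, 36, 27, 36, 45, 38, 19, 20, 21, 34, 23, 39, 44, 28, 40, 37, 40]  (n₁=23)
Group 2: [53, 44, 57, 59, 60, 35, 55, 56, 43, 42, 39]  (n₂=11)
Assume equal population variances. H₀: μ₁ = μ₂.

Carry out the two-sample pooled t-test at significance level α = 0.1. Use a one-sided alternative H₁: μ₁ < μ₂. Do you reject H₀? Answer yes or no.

reject H₀: yes

x̄₁=33.174, s₁=7.992, n₁=23
x̄₂=49.364, s₂=8.891, n₂=11
s_p² = [22·7.992² + 10·8.891²]/32 = 68.6203
SE = √(s_p²·(1/23+1/11)) = 3.0367
t = (33.174−49.364)/3.0367 = -5.3313
df = 32
p-value (one-sided, H₁ less) = 0.00000
At α=0.1: p < α → reject H₀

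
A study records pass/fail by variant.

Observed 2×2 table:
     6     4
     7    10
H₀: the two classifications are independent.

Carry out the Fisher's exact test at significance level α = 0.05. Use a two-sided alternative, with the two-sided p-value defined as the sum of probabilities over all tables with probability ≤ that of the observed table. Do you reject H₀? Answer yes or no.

Margins: r₁=10, r₂=17, c₁=13, c₂=14, n=27
p_obs = C(10,6)·C(17,7)/C(27,13); sum pmf over tables with pmf ≤ p_obs
p-value (two-sided) = 0.44007
At α=0.05: p ≥ α → fail to reject H₀

reject H₀: no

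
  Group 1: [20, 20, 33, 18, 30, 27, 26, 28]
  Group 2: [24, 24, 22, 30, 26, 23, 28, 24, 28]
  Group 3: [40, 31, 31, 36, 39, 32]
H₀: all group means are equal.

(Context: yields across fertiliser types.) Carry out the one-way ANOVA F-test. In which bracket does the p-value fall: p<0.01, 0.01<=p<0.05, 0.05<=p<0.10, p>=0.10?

p-value bracket: p<0.01

Group means [25.25, 25.44, 34.83], grand mean 27.826
SSB = Σnᵢ(x̄ᵢ−x̄)² = 398.749; SSW = ΣΣ(x−x̄ᵢ)² = 342.556
MSB = 398.749/2 = 199.3744; MSW = 342.556/20 = 17.1278
F = MSB/MSW = 11.6404
df = (2, 20)
p-value (upper-tail) = 0.00044
→ bracket: p<0.01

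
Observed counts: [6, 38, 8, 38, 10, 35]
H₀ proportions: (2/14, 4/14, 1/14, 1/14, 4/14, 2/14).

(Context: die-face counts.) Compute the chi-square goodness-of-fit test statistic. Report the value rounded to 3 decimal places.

n = 135; E_i = n·p_i = [19.29, 38.57, 9.64, 9.64, 38.57, 19.29]
χ² = (6−19.29)²/19.29 + (38−38.57)²/38.57 + (8−9.64)²/9.64 + (38−9.64)²/9.64 + (10−38.57)²/38.57 + (35−19.29)²/19.29 = 126.8000
df = 5

test statistic = 126.800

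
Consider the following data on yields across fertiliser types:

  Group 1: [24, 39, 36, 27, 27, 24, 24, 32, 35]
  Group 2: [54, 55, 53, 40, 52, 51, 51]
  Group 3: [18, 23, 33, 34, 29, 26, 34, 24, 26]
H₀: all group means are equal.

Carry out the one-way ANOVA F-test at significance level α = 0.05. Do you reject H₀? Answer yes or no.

reject H₀: yes

Group means [29.78, 50.86, 27.44], grand mean 34.840
SSB = Σnᵢ(x̄ᵢ−x̄)² = 2518.725; SSW = ΣΣ(x−x̄ᵢ)² = 666.635
MSB = 2518.725/2 = 1259.3625; MSW = 666.635/22 = 30.3016
F = MSB/MSW = 41.5609
df = (2, 22)
p-value (upper-tail) = 0.00000
At α=0.05: p < α → reject H₀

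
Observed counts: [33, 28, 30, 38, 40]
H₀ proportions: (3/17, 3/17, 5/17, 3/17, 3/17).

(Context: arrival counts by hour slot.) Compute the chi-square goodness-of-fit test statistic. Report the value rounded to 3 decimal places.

test statistic = 13.976

n = 169; E_i = n·p_i = [29.82, 29.82, 49.71, 29.82, 29.82]
χ² = (33−29.82)²/29.82 + (28−29.82)²/29.82 + (30−49.71)²/49.71 + (38−29.82)²/29.82 + (40−29.82)²/29.82 = 13.9763
df = 4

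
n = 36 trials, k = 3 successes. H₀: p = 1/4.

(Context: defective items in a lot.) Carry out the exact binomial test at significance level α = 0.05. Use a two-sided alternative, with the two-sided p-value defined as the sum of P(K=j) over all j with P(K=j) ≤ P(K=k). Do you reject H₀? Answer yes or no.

Exact binomial: n=36, k=3, p₀=1/4=0.2500
P(X=j) = C(n,j)·p₀^j·(1−p₀)^(n−j); p = Σ P(X=j) over j with P(X=j) ≤ P(X=3)
p-value (two-sided) = 0.01962
At α=0.05: p < α → reject H₀

reject H₀: yes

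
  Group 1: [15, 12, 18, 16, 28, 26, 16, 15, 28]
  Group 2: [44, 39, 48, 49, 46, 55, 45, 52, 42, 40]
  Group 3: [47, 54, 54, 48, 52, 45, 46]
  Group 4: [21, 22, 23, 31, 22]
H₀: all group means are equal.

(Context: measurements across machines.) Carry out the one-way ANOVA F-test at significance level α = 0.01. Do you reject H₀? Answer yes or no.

Group means [19.33, 46.00, 49.43, 23.80], grand mean 35.452
SSB = Σnᵢ(x̄ᵢ−x̄)² = 5497.163; SSW = ΣΣ(x−x̄ᵢ)² = 700.514
MSB = 5497.163/3 = 1832.3877; MSW = 700.514/27 = 25.9450
F = MSB/MSW = 70.6259
df = (3, 27)
p-value (upper-tail) = 0.00000
At α=0.01: p < α → reject H₀

reject H₀: yes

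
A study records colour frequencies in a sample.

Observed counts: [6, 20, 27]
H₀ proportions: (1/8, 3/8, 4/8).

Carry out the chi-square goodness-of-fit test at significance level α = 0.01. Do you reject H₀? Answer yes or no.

n = 53; E_i = n·p_i = [6.62, 19.88, 26.50]
χ² = (6−6.62)²/6.62 + (20−19.88)²/19.88 + (27−26.50)²/26.50 = 0.0692
df = 2
p-value (upper-tail) = 0.96600
At α=0.01: p ≥ α → fail to reject H₀

reject H₀: no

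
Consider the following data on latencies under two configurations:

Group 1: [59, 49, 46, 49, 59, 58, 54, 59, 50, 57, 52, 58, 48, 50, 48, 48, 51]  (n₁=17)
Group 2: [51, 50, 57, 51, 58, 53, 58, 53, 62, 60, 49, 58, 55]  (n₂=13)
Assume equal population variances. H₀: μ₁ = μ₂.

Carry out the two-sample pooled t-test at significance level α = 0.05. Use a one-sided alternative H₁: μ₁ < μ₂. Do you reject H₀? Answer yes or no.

x̄₁=52.647, s₁=4.690, n₁=17
x̄₂=55.000, s₂=4.143, n₂=13
s_p² = [16·4.690² + 12·4.143²]/28 = 19.9244
SE = √(s_p²·(1/17+1/13)) = 1.6446
t = (52.647−55.000)/1.6446 = -1.4307
df = 28
p-value (one-sided, H₁ less) = 0.08179
At α=0.05: p ≥ α → fail to reject H₀

reject H₀: no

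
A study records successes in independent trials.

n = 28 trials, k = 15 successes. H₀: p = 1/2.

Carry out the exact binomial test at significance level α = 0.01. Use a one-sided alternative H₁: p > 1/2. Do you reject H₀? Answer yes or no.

Exact binomial: n=28, k=15, p₀=1/2=0.5000
P(X≥15) from Σ C(n,i)·p₀^i·(1−p₀)^(n−i)
p-value (one-sided, H₁ greater) = 0.42528
At α=0.01: p ≥ α → fail to reject H₀

reject H₀: no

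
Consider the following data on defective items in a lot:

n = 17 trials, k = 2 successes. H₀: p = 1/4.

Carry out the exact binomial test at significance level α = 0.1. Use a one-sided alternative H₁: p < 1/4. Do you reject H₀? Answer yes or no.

reject H₀: no

Exact binomial: n=17, k=2, p₀=1/4=0.2500
P(X≤2) from Σ C(n,i)·p₀^i·(1−p₀)^(n−i)
p-value (one-sided, H₁ less) = 0.16370
At α=0.1: p ≥ α → fail to reject H₀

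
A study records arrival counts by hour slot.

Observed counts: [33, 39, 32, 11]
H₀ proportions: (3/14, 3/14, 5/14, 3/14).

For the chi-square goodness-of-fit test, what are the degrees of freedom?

df = k − 1 = 4 − 1 = 3

degrees of freedom = 3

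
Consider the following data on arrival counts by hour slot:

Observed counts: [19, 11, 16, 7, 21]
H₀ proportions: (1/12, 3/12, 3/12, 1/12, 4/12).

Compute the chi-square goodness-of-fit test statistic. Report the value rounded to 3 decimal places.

test statistic = 30.743

n = 74; E_i = n·p_i = [6.17, 18.50, 18.50, 6.17, 24.67]
χ² = (19−6.17)²/6.17 + (11−18.50)²/18.50 + (16−18.50)²/18.50 + (7−6.17)²/6.17 + (21−24.67)²/24.67 = 30.7432
df = 4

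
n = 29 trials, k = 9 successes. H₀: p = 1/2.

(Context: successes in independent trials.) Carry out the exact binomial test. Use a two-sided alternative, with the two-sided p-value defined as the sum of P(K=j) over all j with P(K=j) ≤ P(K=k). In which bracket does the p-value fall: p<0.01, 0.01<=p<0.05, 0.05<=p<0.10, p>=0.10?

p-value bracket: 0.05<=p<0.10

Exact binomial: n=29, k=9, p₀=1/2=0.5000
P(X=j) = C(n,j)·p₀^j·(1−p₀)^(n−j); p = Σ P(X=j) over j with P(X=j) ≤ P(X=9)
p-value (two-sided) = 0.06143
→ bracket: 0.05<=p<0.10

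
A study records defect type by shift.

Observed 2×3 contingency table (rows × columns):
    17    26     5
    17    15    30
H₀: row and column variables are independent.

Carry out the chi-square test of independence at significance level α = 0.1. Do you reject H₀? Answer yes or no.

reject H₀: yes

Row totals [48, 62], col totals [34, 41, 35], n=110
χ² = (17−14.84)²/14.84 + (26−17.89)²/17.89 + (5−15.27)²/15.27 + (17−19.16)²/19.16 + (15−23.11)²/23.11 + (30−19.73)²/19.73 = 19.3398
df = 2
p-value (upper-tail) = 0.00006
At α=0.1: p < α → reject H₀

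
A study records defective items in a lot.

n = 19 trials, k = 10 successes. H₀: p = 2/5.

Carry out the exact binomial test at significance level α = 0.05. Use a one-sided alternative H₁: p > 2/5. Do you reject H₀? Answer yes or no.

Exact binomial: n=19, k=10, p₀=2/5=0.4000
P(X≥10) from Σ C(n,i)·p₀^i·(1−p₀)^(n−i)
p-value (one-sided, H₁ greater) = 0.18609
At α=0.05: p ≥ α → fail to reject H₀

reject H₀: no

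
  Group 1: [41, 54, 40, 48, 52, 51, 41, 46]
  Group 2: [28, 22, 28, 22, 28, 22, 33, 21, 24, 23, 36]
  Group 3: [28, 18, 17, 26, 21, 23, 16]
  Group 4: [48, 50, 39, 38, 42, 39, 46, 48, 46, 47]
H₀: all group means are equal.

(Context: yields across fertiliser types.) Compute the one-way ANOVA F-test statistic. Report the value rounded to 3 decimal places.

Group means [46.62, 26.09, 21.29, 44.30], grand mean 34.778
SSB = Σnᵢ(x̄ᵢ−x̄)² = 4133.910; SSW = ΣΣ(x−x̄ᵢ)² = 760.313
MSB = 4133.910/3 = 1377.9699; MSW = 760.313/32 = 23.7598
F = MSB/MSW = 57.9959
df = (3, 32)

test statistic = 57.996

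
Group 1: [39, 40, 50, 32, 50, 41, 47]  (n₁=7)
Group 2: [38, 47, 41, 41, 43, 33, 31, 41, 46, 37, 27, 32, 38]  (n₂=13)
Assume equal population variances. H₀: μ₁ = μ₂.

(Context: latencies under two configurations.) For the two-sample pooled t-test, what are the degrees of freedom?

degrees of freedom = 18

df = n₁ + n₂ − 2 = 7 + 13 − 2 = 18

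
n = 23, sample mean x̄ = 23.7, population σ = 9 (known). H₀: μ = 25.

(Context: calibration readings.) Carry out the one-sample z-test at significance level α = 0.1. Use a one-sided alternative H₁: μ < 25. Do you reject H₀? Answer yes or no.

reject H₀: no

SE = σ/√n = 9/√23 = 1.8766
z = (x̄−μ₀)/SE = (23.7−25)/1.8766 = -0.6927
p-value (one-sided, H₁ less) = 0.24424
At α=0.1: p ≥ α → fail to reject H₀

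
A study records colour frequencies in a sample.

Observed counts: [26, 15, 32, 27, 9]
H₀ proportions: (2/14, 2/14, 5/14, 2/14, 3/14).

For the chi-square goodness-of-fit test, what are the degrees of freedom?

df = k − 1 = 5 − 1 = 4

degrees of freedom = 4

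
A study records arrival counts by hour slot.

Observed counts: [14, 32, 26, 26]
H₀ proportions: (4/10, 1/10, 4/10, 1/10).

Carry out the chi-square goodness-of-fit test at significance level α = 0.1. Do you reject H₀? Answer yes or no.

reject H₀: yes

n = 98; E_i = n·p_i = [39.20, 9.80, 39.20, 9.80]
χ² = (14−39.20)²/39.20 + (32−9.80)²/9.80 + (26−39.20)²/39.20 + (26−9.80)²/9.80 = 97.7143
df = 3
p-value (upper-tail) = 0.00000
At α=0.1: p < α → reject H₀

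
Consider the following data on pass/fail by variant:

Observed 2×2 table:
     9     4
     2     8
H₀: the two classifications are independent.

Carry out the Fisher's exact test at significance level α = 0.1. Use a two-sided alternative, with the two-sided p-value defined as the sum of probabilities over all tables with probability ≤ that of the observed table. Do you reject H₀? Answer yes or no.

reject H₀: yes

Margins: r₁=13, r₂=10, c₁=11, c₂=12, n=23
p_obs = C(13,9)·C(10,2)/C(23,11); sum pmf over tables with pmf ≤ p_obs
p-value (two-sided) = 0.03607
At α=0.1: p < α → reject H₀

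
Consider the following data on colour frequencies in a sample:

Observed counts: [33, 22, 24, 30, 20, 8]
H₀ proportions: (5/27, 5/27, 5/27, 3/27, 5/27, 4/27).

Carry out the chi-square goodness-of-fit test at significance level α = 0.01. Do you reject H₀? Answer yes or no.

reject H₀: yes

n = 137; E_i = n·p_i = [25.37, 25.37, 25.37, 15.22, 25.37, 20.30]
χ² = (33−25.37)²/25.37 + (22−25.37)²/25.37 + (24−25.37)²/25.37 + (30−15.22)²/15.22 + (20−25.37)²/25.37 + (8−20.30)²/20.30 = 25.7489
df = 5
p-value (upper-tail) = 0.00010
At α=0.01: p < α → reject H₀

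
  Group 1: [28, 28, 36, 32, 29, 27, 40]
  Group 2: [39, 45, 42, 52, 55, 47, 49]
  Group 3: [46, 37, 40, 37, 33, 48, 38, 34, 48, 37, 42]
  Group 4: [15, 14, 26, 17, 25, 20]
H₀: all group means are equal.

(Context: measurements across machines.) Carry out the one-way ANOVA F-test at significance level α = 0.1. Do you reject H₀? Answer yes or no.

Group means [31.43, 47.00, 40.00, 19.50], grand mean 35.677
SSB = Σnᵢ(x̄ᵢ−x̄)² = 2799.560; SSW = ΣΣ(x−x̄ᵢ)² = 743.214
MSB = 2799.560/3 = 933.1866; MSW = 743.214/27 = 27.5265
F = MSB/MSW = 33.9014
df = (3, 27)
p-value (upper-tail) = 0.00000
At α=0.1: p < α → reject H₀

reject H₀: yes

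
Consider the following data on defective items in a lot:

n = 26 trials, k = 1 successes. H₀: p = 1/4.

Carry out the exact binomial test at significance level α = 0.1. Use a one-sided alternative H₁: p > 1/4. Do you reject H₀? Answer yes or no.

reject H₀: no

Exact binomial: n=26, k=1, p₀=1/4=0.2500
P(X≥1) from Σ C(n,i)·p₀^i·(1−p₀)^(n−i)
p-value (one-sided, H₁ greater) = 0.99944
At α=0.1: p ≥ α → fail to reject H₀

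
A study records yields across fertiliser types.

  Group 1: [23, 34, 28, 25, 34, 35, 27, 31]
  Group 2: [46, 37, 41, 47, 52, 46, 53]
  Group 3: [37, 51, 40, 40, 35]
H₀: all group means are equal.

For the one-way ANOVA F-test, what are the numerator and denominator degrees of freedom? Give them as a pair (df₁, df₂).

degrees of freedom = [2, 17]

k = 3 groups, N = 20 total
df = (k−1, N−k) = (3−1, 20−3) = (2, 17)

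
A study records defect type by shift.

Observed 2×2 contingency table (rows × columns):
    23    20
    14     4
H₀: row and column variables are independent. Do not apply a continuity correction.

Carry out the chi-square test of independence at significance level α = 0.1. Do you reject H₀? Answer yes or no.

reject H₀: yes

Row totals [43, 18], col totals [37, 24], n=61
χ² = (23−26.08)²/26.08 + (20−16.92)²/16.92 + (14−10.92)²/10.92 + (4−7.08)²/7.08 = 3.1368
df = 1
p-value (upper-tail) = 0.07654
At α=0.1: p < α → reject H₀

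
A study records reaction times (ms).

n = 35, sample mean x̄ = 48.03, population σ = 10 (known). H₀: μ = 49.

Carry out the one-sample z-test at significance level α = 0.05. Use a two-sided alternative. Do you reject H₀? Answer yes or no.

SE = σ/√n = 10/√35 = 1.6903
z = (x̄−μ₀)/SE = (48.03−49)/1.6903 = -0.5739
p-value (two-sided) = 0.56606
At α=0.05: p ≥ α → fail to reject H₀

reject H₀: no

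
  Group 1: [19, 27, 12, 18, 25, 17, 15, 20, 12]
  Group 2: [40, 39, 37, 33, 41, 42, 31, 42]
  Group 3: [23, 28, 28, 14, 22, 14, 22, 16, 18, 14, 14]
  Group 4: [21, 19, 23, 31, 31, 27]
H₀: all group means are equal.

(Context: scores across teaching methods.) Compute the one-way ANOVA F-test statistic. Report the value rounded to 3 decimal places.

test statistic = 27.455

Group means [18.33, 38.12, 19.36, 25.33], grand mean 24.559
SSB = Σnᵢ(x̄ᵢ−x̄)² = 2121.629; SSW = ΣΣ(x−x̄ᵢ)² = 772.754
MSB = 2121.629/3 = 707.2095; MSW = 772.754/30 = 25.7585
F = MSB/MSW = 27.4554
df = (3, 30)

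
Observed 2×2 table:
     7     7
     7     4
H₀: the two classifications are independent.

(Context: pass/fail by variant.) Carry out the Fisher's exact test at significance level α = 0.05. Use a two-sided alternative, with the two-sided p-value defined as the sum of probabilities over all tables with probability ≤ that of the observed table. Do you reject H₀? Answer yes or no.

reject H₀: no

Margins: r₁=14, r₂=11, c₁=14, c₂=11, n=25
p_obs = C(14,7)·C(11,7)/C(25,14); sum pmf over tables with pmf ≤ p_obs
p-value (two-sided) = 0.68875
At α=0.05: p ≥ α → fail to reject H₀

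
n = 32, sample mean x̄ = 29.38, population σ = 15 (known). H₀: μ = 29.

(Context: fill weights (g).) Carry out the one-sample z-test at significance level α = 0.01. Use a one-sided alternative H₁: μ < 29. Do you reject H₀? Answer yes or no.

reject H₀: no

SE = σ/√n = 15/√32 = 2.6517
z = (x̄−μ₀)/SE = (29.38−29)/2.6517 = 0.1433
p-value (one-sided, H₁ less) = 0.55698
At α=0.01: p ≥ α → fail to reject H₀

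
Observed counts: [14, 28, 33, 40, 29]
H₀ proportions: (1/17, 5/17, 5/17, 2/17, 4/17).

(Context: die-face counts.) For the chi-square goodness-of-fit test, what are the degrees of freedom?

degrees of freedom = 4

df = k − 1 = 5 − 1 = 4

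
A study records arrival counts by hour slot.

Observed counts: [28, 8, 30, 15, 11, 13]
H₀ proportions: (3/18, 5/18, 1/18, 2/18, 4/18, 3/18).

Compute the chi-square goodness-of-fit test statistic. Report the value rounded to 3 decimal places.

n = 105; E_i = n·p_i = [17.50, 29.17, 5.83, 11.67, 23.33, 17.50]
χ² = (28−17.50)²/17.50 + (8−29.17)²/29.17 + (30−5.83)²/5.83 + (15−11.67)²/11.67 + (11−23.33)²/23.33 + (13−17.50)²/17.50 = 130.4086
df = 5

test statistic = 130.409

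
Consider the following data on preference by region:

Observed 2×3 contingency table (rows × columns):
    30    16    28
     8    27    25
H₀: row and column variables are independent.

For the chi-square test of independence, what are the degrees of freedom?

degrees of freedom = 2

df = (r−1)(c−1) = (2−1)·(3−1) = 2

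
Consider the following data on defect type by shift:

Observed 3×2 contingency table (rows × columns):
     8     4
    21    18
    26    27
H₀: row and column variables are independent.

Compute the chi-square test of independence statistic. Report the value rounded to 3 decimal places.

Row totals [12, 39, 53], col totals [55, 49], n=104
χ² = (8−6.35)²/6.35 + (4−5.65)²/5.65 + (21−20.62)²/20.62 + (18−18.38)²/18.38 + (26−28.03)²/28.03 + (27−24.97)²/24.97 = 1.2409
df = 2

test statistic = 1.241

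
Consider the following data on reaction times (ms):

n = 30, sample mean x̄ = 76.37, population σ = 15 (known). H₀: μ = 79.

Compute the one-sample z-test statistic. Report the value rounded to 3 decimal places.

test statistic = -0.960

SE = σ/√n = 15/√30 = 2.7386
z = (x̄−μ₀)/SE = (76.37−79)/2.7386 = -0.9603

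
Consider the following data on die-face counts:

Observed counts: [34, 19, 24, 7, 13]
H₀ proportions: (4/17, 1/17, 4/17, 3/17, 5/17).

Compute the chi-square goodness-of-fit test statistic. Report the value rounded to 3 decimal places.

test statistic = 50.941

n = 97; E_i = n·p_i = [22.82, 5.71, 22.82, 17.12, 28.53]
χ² = (34−22.82)²/22.82 + (19−5.71)²/5.71 + (24−22.82)²/22.82 + (7−17.12)²/17.12 + (13−28.53)²/28.53 = 50.9409
df = 4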